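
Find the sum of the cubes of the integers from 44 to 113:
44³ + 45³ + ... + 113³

Use ∑_{k=1}^{n} k³ = [n(n+1)/2]², then subtract the first 43 terms.
∑_{k=1}^{113} k³ = [113×114/2]² = 6441² = 41486481
∑_{k=1}^{43} k³ = [43×44/2]² = 946² = 894916
∑_{k=44}^{113} k³ = 41486481 - 894916 = 40591565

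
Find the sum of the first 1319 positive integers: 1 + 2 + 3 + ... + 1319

Formula: ∑k = n(n+1)/2
= 1319×1320/2
= 1741080/2
= 870540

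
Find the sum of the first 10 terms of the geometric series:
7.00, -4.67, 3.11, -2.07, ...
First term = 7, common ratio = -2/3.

Sₙ = a(1 - rⁿ) / (1 - r)
S_10 = 7(1 - (-2/3)^10) / (1 - (-2/3))
S_10 = 7(1 - (1024/59049)) / (5/3)
S_10 = 81235/19683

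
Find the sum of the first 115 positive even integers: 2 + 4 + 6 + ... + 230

Sum of first n even numbers = n(n+1)
= 115×116
= 13340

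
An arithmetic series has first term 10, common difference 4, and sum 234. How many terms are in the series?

Using S = n/2 × [2a + (n-1)d]
234 = n/2 × [2(10) + (n-1)(4)]
234 = n/2 × [20 + 4n - 4]
468 = n × [16 + 4n]
4n² + (16)n - 468 = 0
Discriminant: Δ = (16)² - 4(4)(-468) = 256 + 7488 = 7744
√Δ = 88
n = [-(16) + √Δ] / (2·4) = (-16 + 88) / 8 = 72 / 8 = 9
(The negative root is discarded since n must be a positive integer.)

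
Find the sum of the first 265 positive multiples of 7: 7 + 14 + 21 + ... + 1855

Factor out 7: = 7(1 + 2 + ... + 265) = 7 × n(n+1)/2
= 7 × 265×266/2
= 7 × 35245
= 246715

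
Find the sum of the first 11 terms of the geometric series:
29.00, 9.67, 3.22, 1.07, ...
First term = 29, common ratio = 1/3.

Sₙ = a(1 - rⁿ) / (1 - r)
S_11 = 29(1 - (1/3)^11) / (1 - (1/3))
S_11 = 29(1 - (1/177147)) / (2/3)
S_11 = 2568617/59049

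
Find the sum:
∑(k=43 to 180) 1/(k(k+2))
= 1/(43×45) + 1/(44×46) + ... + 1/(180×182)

Partial fractions: 1/(k(k+2)) = (1/2)[1/k - 1/(k+2)]
Telescoping leaves the first two and last two terms:
= (1/2)[1/43 + 1/44 - 1/181 - 1/182]
= 1089579/62326264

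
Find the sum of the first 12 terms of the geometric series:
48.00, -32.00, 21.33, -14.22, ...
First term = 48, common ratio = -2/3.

Sₙ = a(1 - rⁿ) / (1 - r)
S_12 = 48(1 - (-2/3)^12) / (1 - (-2/3))
S_12 = 48(1 - (4096/531441)) / (5/3)
S_12 = 1687504/59049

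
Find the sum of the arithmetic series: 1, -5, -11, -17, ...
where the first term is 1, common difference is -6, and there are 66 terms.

Sₙ = n/2 × (first + last)
Last term = a + (n-1)d = 1 + (66-1)×(-6) = -389
S_66 = 66/2 × (1 + (-389))
S_66 = 66/2 × (-388) = -12804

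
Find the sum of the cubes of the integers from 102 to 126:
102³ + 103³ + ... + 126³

Use ∑_{k=1}^{n} k³ = [n(n+1)/2]², then subtract the first 101 terms.
∑_{k=1}^{126} k³ = [126×127/2]² = 8001² = 64016001
∑_{k=1}^{101} k³ = [101×102/2]² = 5151² = 26532801
∑_{k=102}^{126} k³ = 64016001 - 26532801 = 37483200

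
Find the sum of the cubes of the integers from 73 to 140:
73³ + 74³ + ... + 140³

Use ∑_{k=1}^{n} k³ = [n(n+1)/2]², then subtract the first 72 terms.
∑_{k=1}^{140} k³ = [140×141/2]² = 9870² = 97416900
∑_{k=1}^{72} k³ = [72×73/2]² = 2628² = 6906384
∑_{k=73}^{140} k³ = 97416900 - 6906384 = 90510516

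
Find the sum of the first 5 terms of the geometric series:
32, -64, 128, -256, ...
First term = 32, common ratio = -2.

Sₙ = a(1 - rⁿ) / (1 - r)
S_5 = 32(1 - (-2)^5) / (1 - (-2))
S_5 = 32(1 - (-32)) / (3)
S_5 = 352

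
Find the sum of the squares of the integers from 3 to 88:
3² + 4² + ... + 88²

Use ∑_{k=1}^{n} k² = n(n+1)(2n+1)/6, then subtract the first 2 terms.
∑_{k=1}^{88} k² = 88×89×177/6 = 231044
∑_{k=1}^{2} k² = 2×3×5/6 = 5
∑_{k=3}^{88} k² = 231044 - 5 = 231039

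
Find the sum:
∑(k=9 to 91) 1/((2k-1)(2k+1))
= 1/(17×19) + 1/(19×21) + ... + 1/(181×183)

Partial fractions: 1/((2k-1)(2k+1)) = (1/2)[1/(2k-1) - 1/(2k+1)]
The series telescopes:
= (1/2)[1/17 - 1/183]
= 83/3111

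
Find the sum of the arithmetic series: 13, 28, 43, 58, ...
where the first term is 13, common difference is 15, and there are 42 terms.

Sₙ = n/2 × (first + last)
Last term = a + (n-1)d = 13 + (42-1)×15 = 628
S_42 = 42/2 × (13 + 628)
S_42 = 42/2 × 641 = 13461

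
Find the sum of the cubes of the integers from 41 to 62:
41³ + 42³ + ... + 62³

Use ∑_{k=1}^{n} k³ = [n(n+1)/2]², then subtract the first 40 terms.
∑_{k=1}^{62} k³ = [62×63/2]² = 1953² = 3814209
∑_{k=1}^{40} k³ = [40×41/2]² = 820² = 672400
∑_{k=41}^{62} k³ = 3814209 - 672400 = 3141809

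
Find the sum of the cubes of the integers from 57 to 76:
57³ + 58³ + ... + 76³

Use ∑_{k=1}^{n} k³ = [n(n+1)/2]², then subtract the first 56 terms.
∑_{k=1}^{76} k³ = [76×77/2]² = 2926² = 8561476
∑_{k=1}^{56} k³ = [56×57/2]² = 1596² = 2547216
∑_{k=57}^{76} k³ = 8561476 - 2547216 = 6014260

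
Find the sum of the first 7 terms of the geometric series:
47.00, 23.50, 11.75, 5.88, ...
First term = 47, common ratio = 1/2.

Sₙ = a(1 - rⁿ) / (1 - r)
S_7 = 47(1 - (1/2)^7) / (1 - (1/2))
S_7 = 47(1 - (1/128)) / (1/2)
S_7 = 5969/64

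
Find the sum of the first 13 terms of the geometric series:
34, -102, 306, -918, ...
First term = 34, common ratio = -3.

Sₙ = a(1 - rⁿ) / (1 - r)
S_13 = 34(1 - (-3)^13) / (1 - (-3))
S_13 = 34(1 - (-1594323)) / (4)
S_13 = 13551754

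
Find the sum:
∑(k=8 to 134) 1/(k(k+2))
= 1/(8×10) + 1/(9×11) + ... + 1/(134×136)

Partial fractions: 1/(k(k+2)) = (1/2)[1/k - 1/(k+2)]
Telescoping leaves the first two and last two terms:
= (1/2)[1/8 + 1/9 - 1/135 - 1/136]
= 254/2295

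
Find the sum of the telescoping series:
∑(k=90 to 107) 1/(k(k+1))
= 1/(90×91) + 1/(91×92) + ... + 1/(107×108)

Partial fractions: 1/(k(k+1)) = 1/k - 1/(k+1)
The series telescopes:
= (1/90 - 1/91) + (1/91 - 1/92) + ... + (1/107 - 1/108)
= 1/90 - 1/108
= 1/540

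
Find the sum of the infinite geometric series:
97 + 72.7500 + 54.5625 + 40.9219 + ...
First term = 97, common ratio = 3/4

For |r| < 1, S = a / (1 - r)
S = 97 / (1 - (3/4))
S = 97 / (1/4)
S = 388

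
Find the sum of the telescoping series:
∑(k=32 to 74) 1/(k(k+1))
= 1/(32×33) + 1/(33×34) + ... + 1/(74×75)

Partial fractions: 1/(k(k+1)) = 1/k - 1/(k+1)
The series telescopes:
= (1/32 - 1/33) + (1/33 - 1/34) + ... + (1/74 - 1/75)
= 1/32 - 1/75
= 43/2400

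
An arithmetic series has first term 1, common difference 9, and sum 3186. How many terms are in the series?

Using S = n/2 × [2a + (n-1)d]
3186 = n/2 × [2(1) + (n-1)(9)]
3186 = n/2 × [2 + 9n - 9]
6372 = n × [-7 + 9n]
9n² + (-7)n - 6372 = 0
Discriminant: Δ = (-7)² - 4(9)(-6372) = 49 + 229392 = 229441
√Δ = 479
n = [-(-7) + √Δ] / (2·9) = (7 + 479) / 18 = 486 / 18 = 27
(The negative root is discarded since n must be a positive integer.)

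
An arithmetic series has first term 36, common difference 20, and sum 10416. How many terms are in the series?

Using S = n/2 × [2a + (n-1)d]
10416 = n/2 × [2(36) + (n-1)(20)]
10416 = n/2 × [72 + 20n - 20]
20832 = n × [52 + 20n]
20n² + (52)n - 20832 = 0
Discriminant: Δ = (52)² - 4(20)(-20832) = 2704 + 1666560 = 1669264
√Δ = 1292
n = [-(52) + √Δ] / (2·20) = (-52 + 1292) / 40 = 1240 / 40 = 31
(The negative root is discarded since n must be a positive integer.)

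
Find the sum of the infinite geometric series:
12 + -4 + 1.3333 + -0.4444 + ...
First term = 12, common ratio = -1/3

For |r| < 1, S = a / (1 - r)
S = 12 / (1 - (-1/3))
S = 12 / (4/3)
S = 9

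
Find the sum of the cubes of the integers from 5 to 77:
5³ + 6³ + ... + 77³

Use ∑_{k=1}^{n} k³ = [n(n+1)/2]², then subtract the first 4 terms.
∑_{k=1}^{77} k³ = [77×78/2]² = 3003² = 9018009
∑_{k=1}^{4} k³ = [4×5/2]² = 10² = 100
∑_{k=5}^{77} k³ = 9018009 - 100 = 9017909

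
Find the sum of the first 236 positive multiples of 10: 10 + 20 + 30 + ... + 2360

Factor out 10: = 10(1 + 2 + ... + 236) = 10 × n(n+1)/2
= 10 × 236×237/2
= 10 × 27966
= 279660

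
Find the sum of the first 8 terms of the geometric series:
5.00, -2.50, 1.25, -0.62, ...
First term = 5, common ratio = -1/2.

Sₙ = a(1 - rⁿ) / (1 - r)
S_8 = 5(1 - (-1/2)^8) / (1 - (-1/2))
S_8 = 5(1 - (1/256)) / (3/2)
S_8 = 425/128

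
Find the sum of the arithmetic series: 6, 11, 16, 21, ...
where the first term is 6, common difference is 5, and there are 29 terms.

Sₙ = n/2 × (first + last)
Last term = a + (n-1)d = 6 + (29-1)×5 = 146
S_29 = 29/2 × (6 + 146)
S_29 = 29/2 × 152 = 2204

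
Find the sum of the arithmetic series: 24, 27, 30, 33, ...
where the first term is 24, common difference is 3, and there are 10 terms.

Sₙ = n/2 × (first + last)
Last term = a + (n-1)d = 24 + (10-1)×3 = 51
S_10 = 10/2 × (24 + 51)
S_10 = 10/2 × 75 = 375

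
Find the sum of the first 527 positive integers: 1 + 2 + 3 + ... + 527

Formula: ∑k = n(n+1)/2
= 527×528/2
= 278256/2
= 139128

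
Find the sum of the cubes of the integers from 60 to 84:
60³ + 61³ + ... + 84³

Use ∑_{k=1}^{n} k³ = [n(n+1)/2]², then subtract the first 59 terms.
∑_{k=1}^{84} k³ = [84×85/2]² = 3570² = 12744900
∑_{k=1}^{59} k³ = [59×60/2]² = 1770² = 3132900
∑_{k=60}^{84} k³ = 12744900 - 3132900 = 9612000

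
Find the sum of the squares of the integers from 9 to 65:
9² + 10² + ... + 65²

Use ∑_{k=1}^{n} k² = n(n+1)(2n+1)/6, then subtract the first 8 terms.
∑_{k=1}^{65} k² = 65×66×131/6 = 93665
∑_{k=1}^{8} k² = 8×9×17/6 = 204
∑_{k=9}^{65} k² = 93665 - 204 = 93461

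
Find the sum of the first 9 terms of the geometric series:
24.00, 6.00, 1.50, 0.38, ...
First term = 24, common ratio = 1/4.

Sₙ = a(1 - rⁿ) / (1 - r)
S_9 = 24(1 - (1/4)^9) / (1 - (1/4))
S_9 = 24(1 - (1/262144)) / (3/4)
S_9 = 262143/8192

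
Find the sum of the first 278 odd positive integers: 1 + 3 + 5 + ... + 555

Sum of first n odd numbers = n²
= 278²
= 77284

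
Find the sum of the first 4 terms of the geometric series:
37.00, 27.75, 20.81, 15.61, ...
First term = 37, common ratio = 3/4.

Sₙ = a(1 - rⁿ) / (1 - r)
S_4 = 37(1 - (3/4)^4) / (1 - (3/4))
S_4 = 37(1 - (81/256)) / (1/4)
S_4 = 6475/64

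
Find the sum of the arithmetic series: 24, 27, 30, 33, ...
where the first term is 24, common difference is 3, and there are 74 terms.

Sₙ = n/2 × (first + last)
Last term = a + (n-1)d = 24 + (74-1)×3 = 243
S_74 = 74/2 × (24 + 243)
S_74 = 74/2 × 267 = 9879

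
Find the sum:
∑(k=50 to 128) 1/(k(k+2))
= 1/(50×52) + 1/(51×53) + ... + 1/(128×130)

Partial fractions: 1/(k(k+2)) = (1/2)[1/k - 1/(k+2)]
Telescoping leaves the first two and last two terms:
= (1/2)[1/50 + 1/51 - 1/129 - 1/130]
= 8611/712725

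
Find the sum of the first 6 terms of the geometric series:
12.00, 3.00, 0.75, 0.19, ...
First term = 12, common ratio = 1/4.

Sₙ = a(1 - rⁿ) / (1 - r)
S_6 = 12(1 - (1/4)^6) / (1 - (1/4))
S_6 = 12(1 - (1/4096)) / (3/4)
S_6 = 4095/256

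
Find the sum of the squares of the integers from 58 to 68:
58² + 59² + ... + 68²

Use ∑_{k=1}^{n} k² = n(n+1)(2n+1)/6, then subtract the first 57 terms.
∑_{k=1}^{68} k² = 68×69×137/6 = 107134
∑_{k=1}^{57} k² = 57×58×115/6 = 63365
∑_{k=58}^{68} k² = 107134 - 63365 = 43769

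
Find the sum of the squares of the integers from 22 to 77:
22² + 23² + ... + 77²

Use ∑_{k=1}^{n} k² = n(n+1)(2n+1)/6, then subtract the first 21 terms.
∑_{k=1}^{77} k² = 77×78×155/6 = 155155
∑_{k=1}^{21} k² = 21×22×43/6 = 3311
∑_{k=22}^{77} k² = 155155 - 3311 = 151844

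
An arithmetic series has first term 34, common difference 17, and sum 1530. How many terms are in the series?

Using S = n/2 × [2a + (n-1)d]
1530 = n/2 × [2(34) + (n-1)(17)]
1530 = n/2 × [68 + 17n - 17]
3060 = n × [51 + 17n]
17n² + (51)n - 3060 = 0
Discriminant: Δ = (51)² - 4(17)(-3060) = 2601 + 208080 = 210681
√Δ = 459
n = [-(51) + √Δ] / (2·17) = (-51 + 459) / 34 = 408 / 34 = 12
(The negative root is discarded since n must be a positive integer.)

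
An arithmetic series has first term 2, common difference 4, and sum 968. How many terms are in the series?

Using S = n/2 × [2a + (n-1)d]
968 = n/2 × [2(2) + (n-1)(4)]
968 = n/2 × [4 + 4n - 4]
1936 = n × [0 + 4n]
4n² + (0)n - 1936 = 0
Discriminant: Δ = (0)² - 4(4)(-1936) = 0 + 30976 = 30976
√Δ = 176
n = [-(0) + √Δ] / (2·4) = (0 + 176) / 8 = 176 / 8 = 22
(The negative root is discarded since n must be a positive integer.)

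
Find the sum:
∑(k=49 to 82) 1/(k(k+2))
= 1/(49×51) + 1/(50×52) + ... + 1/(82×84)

Partial fractions: 1/(k(k+2)) = (1/2)[1/k - 1/(k+2)]
Telescoping leaves the first two and last two terms:
= (1/2)[1/49 + 1/50 - 1/83 - 1/84]
= 20077/2440200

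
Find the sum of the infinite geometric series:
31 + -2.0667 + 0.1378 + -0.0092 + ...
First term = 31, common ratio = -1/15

For |r| < 1, S = a / (1 - r)
S = 31 / (1 - (-1/15))
S = 31 / (16/15)
S = 465/16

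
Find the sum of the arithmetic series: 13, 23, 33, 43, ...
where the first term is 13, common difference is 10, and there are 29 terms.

Sₙ = n/2 × (first + last)
Last term = a + (n-1)d = 13 + (29-1)×10 = 293
S_29 = 29/2 × (13 + 293)
S_29 = 29/2 × 306 = 4437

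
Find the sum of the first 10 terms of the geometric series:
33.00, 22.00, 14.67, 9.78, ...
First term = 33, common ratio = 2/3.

Sₙ = a(1 - rⁿ) / (1 - r)
S_10 = 33(1 - (2/3)^10) / (1 - (2/3))
S_10 = 33(1 - (1024/59049)) / (1/3)
S_10 = 638275/6561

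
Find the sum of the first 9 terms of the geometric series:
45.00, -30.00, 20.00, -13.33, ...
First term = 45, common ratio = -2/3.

Sₙ = a(1 - rⁿ) / (1 - r)
S_9 = 45(1 - (-2/3)^9) / (1 - (-2/3))
S_9 = 45(1 - (-512/19683)) / (5/3)
S_9 = 20195/729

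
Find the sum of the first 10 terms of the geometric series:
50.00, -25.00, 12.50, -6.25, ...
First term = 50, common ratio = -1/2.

Sₙ = a(1 - rⁿ) / (1 - r)
S_10 = 50(1 - (-1/2)^10) / (1 - (-1/2))
S_10 = 50(1 - (1/1024)) / (3/2)
S_10 = 8525/256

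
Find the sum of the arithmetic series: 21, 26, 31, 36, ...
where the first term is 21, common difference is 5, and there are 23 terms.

Sₙ = n/2 × (first + last)
Last term = a + (n-1)d = 21 + (23-1)×5 = 131
S_23 = 23/2 × (21 + 131)
S_23 = 23/2 × 152 = 1748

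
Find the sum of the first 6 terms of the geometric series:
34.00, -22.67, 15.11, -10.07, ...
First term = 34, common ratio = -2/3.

Sₙ = a(1 - rⁿ) / (1 - r)
S_6 = 34(1 - (-2/3)^6) / (1 - (-2/3))
S_6 = 34(1 - (64/729)) / (5/3)
S_6 = 4522/243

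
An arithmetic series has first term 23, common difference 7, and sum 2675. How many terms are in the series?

Using S = n/2 × [2a + (n-1)d]
2675 = n/2 × [2(23) + (n-1)(7)]
2675 = n/2 × [46 + 7n - 7]
5350 = n × [39 + 7n]
7n² + (39)n - 5350 = 0
Discriminant: Δ = (39)² - 4(7)(-5350) = 1521 + 149800 = 151321
√Δ = 389
n = [-(39) + √Δ] / (2·7) = (-39 + 389) / 14 = 350 / 14 = 25
(The negative root is discarded since n must be a positive integer.)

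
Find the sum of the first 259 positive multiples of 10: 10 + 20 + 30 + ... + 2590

Factor out 10: = 10(1 + 2 + ... + 259) = 10 × n(n+1)/2
= 10 × 259×260/2
= 10 × 33670
= 336700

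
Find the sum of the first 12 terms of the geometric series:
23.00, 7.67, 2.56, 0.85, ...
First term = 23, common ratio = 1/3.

Sₙ = a(1 - rⁿ) / (1 - r)
S_12 = 23(1 - (1/3)^12) / (1 - (1/3))
S_12 = 23(1 - (1/531441)) / (2/3)
S_12 = 6111560/177147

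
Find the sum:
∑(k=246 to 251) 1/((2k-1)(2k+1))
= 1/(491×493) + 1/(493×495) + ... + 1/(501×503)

Partial fractions: 1/((2k-1)(2k+1)) = (1/2)[1/(2k-1) - 1/(2k+1)]
The series telescopes:
= (1/2)[1/491 - 1/503]
= 6/246973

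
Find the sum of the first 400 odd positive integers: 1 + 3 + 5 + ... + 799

Sum of first n odd numbers = n²
= 400²
= 160000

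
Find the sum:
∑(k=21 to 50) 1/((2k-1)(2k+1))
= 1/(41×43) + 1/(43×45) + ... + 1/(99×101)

Partial fractions: 1/((2k-1)(2k+1)) = (1/2)[1/(2k-1) - 1/(2k+1)]
The series telescopes:
= (1/2)[1/41 - 1/101]
= 30/4141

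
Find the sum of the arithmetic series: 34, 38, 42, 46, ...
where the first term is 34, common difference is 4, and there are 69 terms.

Sₙ = n/2 × (first + last)
Last term = a + (n-1)d = 34 + (69-1)×4 = 306
S_69 = 69/2 × (34 + 306)
S_69 = 69/2 × 340 = 11730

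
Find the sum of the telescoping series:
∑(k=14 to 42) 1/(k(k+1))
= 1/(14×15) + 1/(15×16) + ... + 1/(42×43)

Partial fractions: 1/(k(k+1)) = 1/k - 1/(k+1)
The series telescopes:
= (1/14 - 1/15) + (1/15 - 1/16) + ... + (1/42 - 1/43)
= 1/14 - 1/43
= 29/602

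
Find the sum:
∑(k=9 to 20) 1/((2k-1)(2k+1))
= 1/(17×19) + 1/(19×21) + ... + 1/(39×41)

Partial fractions: 1/((2k-1)(2k+1)) = (1/2)[1/(2k-1) - 1/(2k+1)]
The series telescopes:
= (1/2)[1/17 - 1/41]
= 12/697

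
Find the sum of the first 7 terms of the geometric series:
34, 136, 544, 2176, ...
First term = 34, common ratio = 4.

Sₙ = a(1 - rⁿ) / (1 - r)
S_7 = 34(1 - 4^7) / (1 - 4)
S_7 = 34(1 - 16384) / (-3)
S_7 = 185674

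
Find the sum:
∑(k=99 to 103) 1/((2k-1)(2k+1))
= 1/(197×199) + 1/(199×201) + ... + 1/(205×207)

Partial fractions: 1/((2k-1)(2k+1)) = (1/2)[1/(2k-1) - 1/(2k+1)]
The series telescopes:
= (1/2)[1/197 - 1/207]
= 5/40779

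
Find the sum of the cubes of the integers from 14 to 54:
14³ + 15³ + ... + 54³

Use ∑_{k=1}^{n} k³ = [n(n+1)/2]², then subtract the first 13 terms.
∑_{k=1}^{54} k³ = [54×55/2]² = 1485² = 2205225
∑_{k=1}^{13} k³ = [13×14/2]² = 91² = 8281
∑_{k=14}^{54} k³ = 2205225 - 8281 = 2196944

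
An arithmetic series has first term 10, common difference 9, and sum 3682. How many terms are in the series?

Using S = n/2 × [2a + (n-1)d]
3682 = n/2 × [2(10) + (n-1)(9)]
3682 = n/2 × [20 + 9n - 9]
7364 = n × [11 + 9n]
9n² + (11)n - 7364 = 0
Discriminant: Δ = (11)² - 4(9)(-7364) = 121 + 265104 = 265225
√Δ = 515
n = [-(11) + √Δ] / (2·9) = (-11 + 515) / 18 = 504 / 18 = 28
(The negative root is discarded since n must be a positive integer.)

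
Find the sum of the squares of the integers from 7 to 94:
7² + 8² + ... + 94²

Use ∑_{k=1}^{n} k² = n(n+1)(2n+1)/6, then subtract the first 6 terms.
∑_{k=1}^{94} k² = 94×95×189/6 = 281295
∑_{k=1}^{6} k² = 6×7×13/6 = 91
∑_{k=7}^{94} k² = 281295 - 91 = 281204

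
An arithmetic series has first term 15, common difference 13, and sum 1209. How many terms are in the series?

Using S = n/2 × [2a + (n-1)d]
1209 = n/2 × [2(15) + (n-1)(13)]
1209 = n/2 × [30 + 13n - 13]
2418 = n × [17 + 13n]
13n² + (17)n - 2418 = 0
Discriminant: Δ = (17)² - 4(13)(-2418) = 289 + 125736 = 126025
√Δ = 355
n = [-(17) + √Δ] / (2·13) = (-17 + 355) / 26 = 338 / 26 = 13
(The negative root is discarded since n must be a positive integer.)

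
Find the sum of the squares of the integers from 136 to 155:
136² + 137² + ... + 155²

Use ∑_{k=1}^{n} k² = n(n+1)(2n+1)/6, then subtract the first 135 terms.
∑_{k=1}^{155} k² = 155×156×311/6 = 1253330
∑_{k=1}^{135} k² = 135×136×271/6 = 829260
∑_{k=136}^{155} k² = 1253330 - 829260 = 424070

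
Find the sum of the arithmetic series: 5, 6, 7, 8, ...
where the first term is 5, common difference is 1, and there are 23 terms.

Sₙ = n/2 × (first + last)
Last term = a + (n-1)d = 5 + (23-1)×1 = 27
S_23 = 23/2 × (5 + 27)
S_23 = 23/2 × 32 = 368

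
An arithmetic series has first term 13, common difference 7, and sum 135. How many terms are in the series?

Using S = n/2 × [2a + (n-1)d]
135 = n/2 × [2(13) + (n-1)(7)]
135 = n/2 × [26 + 7n - 7]
270 = n × [19 + 7n]
7n² + (19)n - 270 = 0
Discriminant: Δ = (19)² - 4(7)(-270) = 361 + 7560 = 7921
√Δ = 89
n = [-(19) + √Δ] / (2·7) = (-19 + 89) / 14 = 70 / 14 = 5
(The negative root is discarded since n must be a positive integer.)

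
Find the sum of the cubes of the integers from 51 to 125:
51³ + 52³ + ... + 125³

Use ∑_{k=1}^{n} k³ = [n(n+1)/2]², then subtract the first 50 terms.
∑_{k=1}^{125} k³ = [125×126/2]² = 7875² = 62015625
∑_{k=1}^{50} k³ = [50×51/2]² = 1275² = 1625625
∑_{k=51}^{125} k³ = 62015625 - 1625625 = 60390000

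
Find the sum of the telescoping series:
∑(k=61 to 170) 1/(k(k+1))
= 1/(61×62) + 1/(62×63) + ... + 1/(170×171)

Partial fractions: 1/(k(k+1)) = 1/k - 1/(k+1)
The series telescopes:
= (1/61 - 1/62) + (1/62 - 1/63) + ... + (1/170 - 1/171)
= 1/61 - 1/171
= 110/10431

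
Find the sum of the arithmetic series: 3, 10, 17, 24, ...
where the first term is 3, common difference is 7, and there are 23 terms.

Sₙ = n/2 × (first + last)
Last term = a + (n-1)d = 3 + (23-1)×7 = 157
S_23 = 23/2 × (3 + 157)
S_23 = 23/2 × 160 = 1840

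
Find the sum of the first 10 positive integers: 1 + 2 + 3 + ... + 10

Formula: ∑k = n(n+1)/2
= 10×11/2
= 110/2
= 55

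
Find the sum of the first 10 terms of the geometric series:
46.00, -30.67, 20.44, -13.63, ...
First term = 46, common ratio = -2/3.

Sₙ = a(1 - rⁿ) / (1 - r)
S_10 = 46(1 - (-2/3)^10) / (1 - (-2/3))
S_10 = 46(1 - (1024/59049)) / (5/3)
S_10 = 533830/19683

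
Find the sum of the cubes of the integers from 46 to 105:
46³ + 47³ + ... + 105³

Use ∑_{k=1}^{n} k³ = [n(n+1)/2]², then subtract the first 45 terms.
∑_{k=1}^{105} k³ = [105×106/2]² = 5565² = 30969225
∑_{k=1}^{45} k³ = [45×46/2]² = 1035² = 1071225
∑_{k=46}^{105} k³ = 30969225 - 1071225 = 29898000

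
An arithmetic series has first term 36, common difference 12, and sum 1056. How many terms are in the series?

Using S = n/2 × [2a + (n-1)d]
1056 = n/2 × [2(36) + (n-1)(12)]
1056 = n/2 × [72 + 12n - 12]
2112 = n × [60 + 12n]
12n² + (60)n - 2112 = 0
Discriminant: Δ = (60)² - 4(12)(-2112) = 3600 + 101376 = 104976
√Δ = 324
n = [-(60) + √Δ] / (2·12) = (-60 + 324) / 24 = 264 / 24 = 11
(The negative root is discarded since n must be a positive integer.)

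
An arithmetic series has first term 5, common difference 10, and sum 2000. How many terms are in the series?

Using S = n/2 × [2a + (n-1)d]
2000 = n/2 × [2(5) + (n-1)(10)]
2000 = n/2 × [10 + 10n - 10]
4000 = n × [0 + 10n]
10n² + (0)n - 4000 = 0
Discriminant: Δ = (0)² - 4(10)(-4000) = 0 + 160000 = 160000
√Δ = 400
n = [-(0) + √Δ] / (2·10) = (0 + 400) / 20 = 400 / 20 = 20
(The negative root is discarded since n must be a positive integer.)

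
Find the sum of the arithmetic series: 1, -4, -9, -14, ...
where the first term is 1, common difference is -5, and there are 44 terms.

Sₙ = n/2 × (first + last)
Last term = a + (n-1)d = 1 + (44-1)×(-5) = -214
S_44 = 44/2 × (1 + (-214))
S_44 = 44/2 × (-213) = -4686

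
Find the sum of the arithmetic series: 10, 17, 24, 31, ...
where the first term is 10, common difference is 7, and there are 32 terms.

Sₙ = n/2 × (first + last)
Last term = a + (n-1)d = 10 + (32-1)×7 = 227
S_32 = 32/2 × (10 + 227)
S_32 = 32/2 × 237 = 3792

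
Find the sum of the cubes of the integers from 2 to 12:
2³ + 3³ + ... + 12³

Use ∑_{k=1}^{n} k³ = [n(n+1)/2]², then subtract the first 1 terms.
∑_{k=1}^{12} k³ = [12×13/2]² = 78² = 6084
∑_{k=1}^{1} k³ = [1×2/2]² = 1² = 1
∑_{k=2}^{12} k³ = 6084 - 1 = 6083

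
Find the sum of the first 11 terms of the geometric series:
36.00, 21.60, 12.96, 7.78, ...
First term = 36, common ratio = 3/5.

Sₙ = a(1 - rⁿ) / (1 - r)
S_11 = 36(1 - (3/5)^11) / (1 - (3/5))
S_11 = 36(1 - (177147/48828125)) / (2/5)
S_11 = 875717604/9765625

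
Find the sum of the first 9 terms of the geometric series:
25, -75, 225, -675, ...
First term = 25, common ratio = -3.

Sₙ = a(1 - rⁿ) / (1 - r)
S_9 = 25(1 - (-3)^9) / (1 - (-3))
S_9 = 25(1 - (-19683)) / (4)
S_9 = 123025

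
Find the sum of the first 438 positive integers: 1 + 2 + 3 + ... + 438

Formula: ∑k = n(n+1)/2
= 438×439/2
= 192282/2
= 96141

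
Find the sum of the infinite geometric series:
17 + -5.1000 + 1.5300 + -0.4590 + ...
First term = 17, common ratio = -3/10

For |r| < 1, S = a / (1 - r)
S = 17 / (1 - (-3/10))
S = 17 / (13/10)
S = 170/13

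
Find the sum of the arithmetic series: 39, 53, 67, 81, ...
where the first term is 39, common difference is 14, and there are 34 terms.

Sₙ = n/2 × (first + last)
Last term = a + (n-1)d = 39 + (34-1)×14 = 501
S_34 = 34/2 × (39 + 501)
S_34 = 34/2 × 540 = 9180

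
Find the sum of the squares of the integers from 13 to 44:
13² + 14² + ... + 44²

Use ∑_{k=1}^{n} k² = n(n+1)(2n+1)/6, then subtract the first 12 terms.
∑_{k=1}^{44} k² = 44×45×89/6 = 29370
∑_{k=1}^{12} k² = 12×13×25/6 = 650
∑_{k=13}^{44} k² = 29370 - 650 = 28720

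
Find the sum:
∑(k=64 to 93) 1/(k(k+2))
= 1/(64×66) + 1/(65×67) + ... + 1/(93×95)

Partial fractions: 1/(k(k+2)) = (1/2)[1/k - 1/(k+2)]
Telescoping leaves the first two and last two terms:
= (1/2)[1/64 + 1/65 - 1/94 - 1/95]
= 36573/7429760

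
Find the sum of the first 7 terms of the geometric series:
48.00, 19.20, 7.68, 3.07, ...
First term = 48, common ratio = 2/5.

Sₙ = a(1 - rⁿ) / (1 - r)
S_7 = 48(1 - (2/5)^7) / (1 - (2/5))
S_7 = 48(1 - (128/78125)) / (3/5)
S_7 = 1247952/15625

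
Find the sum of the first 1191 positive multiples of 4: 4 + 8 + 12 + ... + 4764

Factor out 4: = 4(1 + 2 + ... + 1191) = 4 × n(n+1)/2
= 4 × 1191×1192/2
= 4 × 709836
= 2839344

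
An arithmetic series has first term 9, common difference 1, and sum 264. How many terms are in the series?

Using S = n/2 × [2a + (n-1)d]
264 = n/2 × [2(9) + (n-1)(1)]
264 = n/2 × [18 + 1n - 1]
528 = n × [17 + 1n]
1n² + (17)n - 528 = 0
Discriminant: Δ = (17)² - 4(1)(-528) = 289 + 2112 = 2401
√Δ = 49
n = [-(17) + √Δ] / (2·1) = (-17 + 49) / 2 = 32 / 2 = 16
(The negative root is discarded since n must be a positive integer.)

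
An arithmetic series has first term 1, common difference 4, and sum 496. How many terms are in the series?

Using S = n/2 × [2a + (n-1)d]
496 = n/2 × [2(1) + (n-1)(4)]
496 = n/2 × [2 + 4n - 4]
992 = n × [-2 + 4n]
4n² + (-2)n - 992 = 0
Discriminant: Δ = (-2)² - 4(4)(-992) = 4 + 15872 = 15876
√Δ = 126
n = [-(-2) + √Δ] / (2·4) = (2 + 126) / 8 = 128 / 8 = 16
(The negative root is discarded since n must be a positive integer.)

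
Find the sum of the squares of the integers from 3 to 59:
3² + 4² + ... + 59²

Use ∑_{k=1}^{n} k² = n(n+1)(2n+1)/6, then subtract the first 2 terms.
∑_{k=1}^{59} k² = 59×60×119/6 = 70210
∑_{k=1}^{2} k² = 2×3×5/6 = 5
∑_{k=3}^{59} k² = 70210 - 5 = 70205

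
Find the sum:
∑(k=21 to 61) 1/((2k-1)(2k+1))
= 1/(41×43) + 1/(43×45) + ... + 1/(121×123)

Partial fractions: 1/((2k-1)(2k+1)) = (1/2)[1/(2k-1) - 1/(2k+1)]
The series telescopes:
= (1/2)[1/41 - 1/123]
= 1/123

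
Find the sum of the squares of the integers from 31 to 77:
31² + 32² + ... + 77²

Use ∑_{k=1}^{n} k² = n(n+1)(2n+1)/6, then subtract the first 30 terms.
∑_{k=1}^{77} k² = 77×78×155/6 = 155155
∑_{k=1}^{30} k² = 30×31×61/6 = 9455
∑_{k=31}^{77} k² = 155155 - 9455 = 145700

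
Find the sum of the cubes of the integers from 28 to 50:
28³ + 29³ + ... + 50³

Use ∑_{k=1}^{n} k³ = [n(n+1)/2]², then subtract the first 27 terms.
∑_{k=1}^{50} k³ = [50×51/2]² = 1275² = 1625625
∑_{k=1}^{27} k³ = [27×28/2]² = 378² = 142884
∑_{k=28}^{50} k³ = 1625625 - 142884 = 1482741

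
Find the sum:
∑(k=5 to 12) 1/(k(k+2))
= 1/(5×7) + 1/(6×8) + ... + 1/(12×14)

Partial fractions: 1/(k(k+2)) = (1/2)[1/k - 1/(k+2)]
Telescoping leaves the first two and last two terms:
= (1/2)[1/5 + 1/6 - 1/13 - 1/14]
= 149/1365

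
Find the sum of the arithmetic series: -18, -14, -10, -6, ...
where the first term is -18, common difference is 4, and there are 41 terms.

Sₙ = n/2 × (first + last)
Last term = a + (n-1)d = -18 + (41-1)×4 = 142
S_41 = 41/2 × (-18 + 142)
S_41 = 41/2 × 124 = 2542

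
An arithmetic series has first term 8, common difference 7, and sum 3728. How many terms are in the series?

Using S = n/2 × [2a + (n-1)d]
3728 = n/2 × [2(8) + (n-1)(7)]
3728 = n/2 × [16 + 7n - 7]
7456 = n × [9 + 7n]
7n² + (9)n - 7456 = 0
Discriminant: Δ = (9)² - 4(7)(-7456) = 81 + 208768 = 208849
√Δ = 457
n = [-(9) + √Δ] / (2·7) = (-9 + 457) / 14 = 448 / 14 = 32
(The negative root is discarded since n must be a positive integer.)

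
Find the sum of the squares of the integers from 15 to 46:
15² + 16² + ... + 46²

Use ∑_{k=1}^{n} k² = n(n+1)(2n+1)/6, then subtract the first 14 terms.
∑_{k=1}^{46} k² = 46×47×93/6 = 33511
∑_{k=1}^{14} k² = 14×15×29/6 = 1015
∑_{k=15}^{46} k² = 33511 - 1015 = 32496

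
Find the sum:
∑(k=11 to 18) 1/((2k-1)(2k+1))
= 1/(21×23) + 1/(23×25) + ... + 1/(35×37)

Partial fractions: 1/((2k-1)(2k+1)) = (1/2)[1/(2k-1) - 1/(2k+1)]
The series telescopes:
= (1/2)[1/21 - 1/37]
= 8/777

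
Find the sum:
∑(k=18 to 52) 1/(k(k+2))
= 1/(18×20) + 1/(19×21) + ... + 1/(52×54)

Partial fractions: 1/(k(k+2)) = (1/2)[1/k - 1/(k+2)]
Telescoping leaves the first two and last two terms:
= (1/2)[1/18 + 1/19 - 1/53 - 1/54]
= 1925/54378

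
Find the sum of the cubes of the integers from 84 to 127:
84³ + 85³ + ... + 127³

Use ∑_{k=1}^{n} k³ = [n(n+1)/2]², then subtract the first 83 terms.
∑_{k=1}^{127} k³ = [127×128/2]² = 8128² = 66064384
∑_{k=1}^{83} k³ = [83×84/2]² = 3486² = 12152196
∑_{k=84}^{127} k³ = 66064384 - 12152196 = 53912188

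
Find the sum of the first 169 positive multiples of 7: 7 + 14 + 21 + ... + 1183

Factor out 7: = 7(1 + 2 + ... + 169) = 7 × n(n+1)/2
= 7 × 169×170/2
= 7 × 14365
= 100555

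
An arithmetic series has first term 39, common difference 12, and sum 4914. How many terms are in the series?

Using S = n/2 × [2a + (n-1)d]
4914 = n/2 × [2(39) + (n-1)(12)]
4914 = n/2 × [78 + 12n - 12]
9828 = n × [66 + 12n]
12n² + (66)n - 9828 = 0
Discriminant: Δ = (66)² - 4(12)(-9828) = 4356 + 471744 = 476100
√Δ = 690
n = [-(66) + √Δ] / (2·12) = (-66 + 690) / 24 = 624 / 24 = 26
(The negative root is discarded since n must be a positive integer.)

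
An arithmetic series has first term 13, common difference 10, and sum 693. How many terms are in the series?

Using S = n/2 × [2a + (n-1)d]
693 = n/2 × [2(13) + (n-1)(10)]
693 = n/2 × [26 + 10n - 10]
1386 = n × [16 + 10n]
10n² + (16)n - 1386 = 0
Discriminant: Δ = (16)² - 4(10)(-1386) = 256 + 55440 = 55696
√Δ = 236
n = [-(16) + √Δ] / (2·10) = (-16 + 236) / 20 = 220 / 20 = 11
(The negative root is discarded since n must be a positive integer.)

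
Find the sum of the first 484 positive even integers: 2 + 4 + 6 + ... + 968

Sum of first n even numbers = n(n+1)
= 484×485
= 234740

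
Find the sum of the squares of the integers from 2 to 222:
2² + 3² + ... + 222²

Use ∑_{k=1}^{n} k² = n(n+1)(2n+1)/6, then subtract the first 1 terms.
∑_{k=1}^{222} k² = 222×223×445/6 = 3671695
∑_{k=1}^{1} k² = 1×2×3/6 = 1
∑_{k=2}^{222} k² = 3671695 - 1 = 3671694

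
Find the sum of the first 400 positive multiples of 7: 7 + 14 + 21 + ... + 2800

Factor out 7: = 7(1 + 2 + ... + 400) = 7 × n(n+1)/2
= 7 × 400×401/2
= 7 × 80200
= 561400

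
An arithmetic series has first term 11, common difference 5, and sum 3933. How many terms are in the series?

Using S = n/2 × [2a + (n-1)d]
3933 = n/2 × [2(11) + (n-1)(5)]
3933 = n/2 × [22 + 5n - 5]
7866 = n × [17 + 5n]
5n² + (17)n - 7866 = 0
Discriminant: Δ = (17)² - 4(5)(-7866) = 289 + 157320 = 157609
√Δ = 397
n = [-(17) + √Δ] / (2·5) = (-17 + 397) / 10 = 380 / 10 = 38
(The negative root is discarded since n must be a positive integer.)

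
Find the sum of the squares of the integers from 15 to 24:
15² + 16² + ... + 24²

Use ∑_{k=1}^{n} k² = n(n+1)(2n+1)/6, then subtract the first 14 terms.
∑_{k=1}^{24} k² = 24×25×49/6 = 4900
∑_{k=1}^{14} k² = 14×15×29/6 = 1015
∑_{k=15}^{24} k² = 4900 - 1015 = 3885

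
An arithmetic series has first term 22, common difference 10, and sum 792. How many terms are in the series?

Using S = n/2 × [2a + (n-1)d]
792 = n/2 × [2(22) + (n-1)(10)]
792 = n/2 × [44 + 10n - 10]
1584 = n × [34 + 10n]
10n² + (34)n - 1584 = 0
Discriminant: Δ = (34)² - 4(10)(-1584) = 1156 + 63360 = 64516
√Δ = 254
n = [-(34) + √Δ] / (2·10) = (-34 + 254) / 20 = 220 / 20 = 11
(The negative root is discarded since n must be a positive integer.)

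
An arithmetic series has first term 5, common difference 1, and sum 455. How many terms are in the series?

Using S = n/2 × [2a + (n-1)d]
455 = n/2 × [2(5) + (n-1)(1)]
455 = n/2 × [10 + 1n - 1]
910 = n × [9 + 1n]
1n² + (9)n - 910 = 0
Discriminant: Δ = (9)² - 4(1)(-910) = 81 + 3640 = 3721
√Δ = 61
n = [-(9) + √Δ] / (2·1) = (-9 + 61) / 2 = 52 / 2 = 26
(The negative root is discarded since n must be a positive integer.)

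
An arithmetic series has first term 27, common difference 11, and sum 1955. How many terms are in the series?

Using S = n/2 × [2a + (n-1)d]
1955 = n/2 × [2(27) + (n-1)(11)]
1955 = n/2 × [54 + 11n - 11]
3910 = n × [43 + 11n]
11n² + (43)n - 3910 = 0
Discriminant: Δ = (43)² - 4(11)(-3910) = 1849 + 172040 = 173889
√Δ = 417
n = [-(43) + √Δ] / (2·11) = (-43 + 417) / 22 = 374 / 22 = 17
(The negative root is discarded since n must be a positive integer.)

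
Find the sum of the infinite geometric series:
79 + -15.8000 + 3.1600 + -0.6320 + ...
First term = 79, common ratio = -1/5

For |r| < 1, S = a / (1 - r)
S = 79 / (1 - (-1/5))
S = 79 / (6/5)
S = 395/6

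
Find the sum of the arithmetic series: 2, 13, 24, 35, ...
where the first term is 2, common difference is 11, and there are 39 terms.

Sₙ = n/2 × (first + last)
Last term = a + (n-1)d = 2 + (39-1)×11 = 420
S_39 = 39/2 × (2 + 420)
S_39 = 39/2 × 422 = 8229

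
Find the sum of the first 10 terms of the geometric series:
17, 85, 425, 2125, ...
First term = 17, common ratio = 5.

Sₙ = a(1 - rⁿ) / (1 - r)
S_10 = 17(1 - 5^10) / (1 - 5)
S_10 = 17(1 - 9765625) / (-4)
S_10 = 41503902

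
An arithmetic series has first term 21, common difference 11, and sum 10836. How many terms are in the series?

Using S = n/2 × [2a + (n-1)d]
10836 = n/2 × [2(21) + (n-1)(11)]
10836 = n/2 × [42 + 11n - 11]
21672 = n × [31 + 11n]
11n² + (31)n - 21672 = 0
Discriminant: Δ = (31)² - 4(11)(-21672) = 961 + 953568 = 954529
√Δ = 977
n = [-(31) + √Δ] / (2·11) = (-31 + 977) / 22 = 946 / 22 = 43
(The negative root is discarded since n must be a positive integer.)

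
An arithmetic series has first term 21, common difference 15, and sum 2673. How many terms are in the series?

Using S = n/2 × [2a + (n-1)d]
2673 = n/2 × [2(21) + (n-1)(15)]
2673 = n/2 × [42 + 15n - 15]
5346 = n × [27 + 15n]
15n² + (27)n - 5346 = 0
Discriminant: Δ = (27)² - 4(15)(-5346) = 729 + 320760 = 321489
√Δ = 567
n = [-(27) + √Δ] / (2·15) = (-27 + 567) / 30 = 540 / 30 = 18
(The negative root is discarded since n must be a positive integer.)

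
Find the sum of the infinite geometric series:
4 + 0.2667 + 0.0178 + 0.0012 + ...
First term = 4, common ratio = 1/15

For |r| < 1, S = a / (1 - r)
S = 4 / (1 - (1/15))
S = 4 / (14/15)
S = 30/7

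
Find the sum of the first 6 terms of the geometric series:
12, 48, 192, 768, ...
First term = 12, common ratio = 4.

Sₙ = a(1 - rⁿ) / (1 - r)
S_6 = 12(1 - 4^6) / (1 - 4)
S_6 = 12(1 - 4096) / (-3)
S_6 = 16380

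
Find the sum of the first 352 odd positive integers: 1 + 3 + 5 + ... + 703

Sum of first n odd numbers = n²
= 352²
= 123904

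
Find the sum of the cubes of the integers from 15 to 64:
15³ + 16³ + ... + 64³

Use ∑_{k=1}^{n} k³ = [n(n+1)/2]², then subtract the first 14 terms.
∑_{k=1}^{64} k³ = [64×65/2]² = 2080² = 4326400
∑_{k=1}^{14} k³ = [14×15/2]² = 105² = 11025
∑_{k=15}^{64} k³ = 4326400 - 11025 = 4315375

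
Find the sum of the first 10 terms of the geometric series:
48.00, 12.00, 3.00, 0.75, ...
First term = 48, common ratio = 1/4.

Sₙ = a(1 - rⁿ) / (1 - r)
S_10 = 48(1 - (1/4)^10) / (1 - (1/4))
S_10 = 48(1 - (1/1048576)) / (3/4)
S_10 = 1048575/16384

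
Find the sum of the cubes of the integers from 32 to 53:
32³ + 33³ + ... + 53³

Use ∑_{k=1}^{n} k³ = [n(n+1)/2]², then subtract the first 31 terms.
∑_{k=1}^{53} k³ = [53×54/2]² = 1431² = 2047761
∑_{k=1}^{31} k³ = [31×32/2]² = 496² = 246016
∑_{k=32}^{53} k³ = 2047761 - 246016 = 1801745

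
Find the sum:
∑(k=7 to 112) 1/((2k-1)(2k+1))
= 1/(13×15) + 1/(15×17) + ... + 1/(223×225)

Partial fractions: 1/((2k-1)(2k+1)) = (1/2)[1/(2k-1) - 1/(2k+1)]
The series telescopes:
= (1/2)[1/13 - 1/225]
= 106/2925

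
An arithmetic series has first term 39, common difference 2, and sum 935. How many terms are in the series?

Using S = n/2 × [2a + (n-1)d]
935 = n/2 × [2(39) + (n-1)(2)]
935 = n/2 × [78 + 2n - 2]
1870 = n × [76 + 2n]
2n² + (76)n - 1870 = 0
Discriminant: Δ = (76)² - 4(2)(-1870) = 5776 + 14960 = 20736
√Δ = 144
n = [-(76) + √Δ] / (2·2) = (-76 + 144) / 4 = 68 / 4 = 17
(The negative root is discarded since n must be a positive integer.)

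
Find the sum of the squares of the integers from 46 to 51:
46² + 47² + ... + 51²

Use ∑_{k=1}^{n} k² = n(n+1)(2n+1)/6, then subtract the first 45 terms.
∑_{k=1}^{51} k² = 51×52×103/6 = 45526
∑_{k=1}^{45} k² = 45×46×91/6 = 31395
∑_{k=46}^{51} k² = 45526 - 31395 = 14131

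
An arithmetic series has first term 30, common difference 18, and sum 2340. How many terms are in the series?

Using S = n/2 × [2a + (n-1)d]
2340 = n/2 × [2(30) + (n-1)(18)]
2340 = n/2 × [60 + 18n - 18]
4680 = n × [42 + 18n]
18n² + (42)n - 4680 = 0
Discriminant: Δ = (42)² - 4(18)(-4680) = 1764 + 336960 = 338724
√Δ = 582
n = [-(42) + √Δ] / (2·18) = (-42 + 582) / 36 = 540 / 36 = 15
(The negative root is discarded since n must be a positive integer.)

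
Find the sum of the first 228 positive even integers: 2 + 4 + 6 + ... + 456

Sum of first n even numbers = n(n+1)
= 228×229
= 52212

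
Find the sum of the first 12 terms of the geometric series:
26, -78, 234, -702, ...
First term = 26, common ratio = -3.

Sₙ = a(1 - rⁿ) / (1 - r)
S_12 = 26(1 - (-3)^12) / (1 - (-3))
S_12 = 26(1 - 531441) / (4)
S_12 = -3454360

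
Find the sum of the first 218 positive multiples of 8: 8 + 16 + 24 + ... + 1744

Factor out 8: = 8(1 + 2 + ... + 218) = 8 × n(n+1)/2
= 8 × 218×219/2
= 8 × 23871
= 190968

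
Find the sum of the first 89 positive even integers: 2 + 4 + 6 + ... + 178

Sum of first n even numbers = n(n+1)
= 89×90
= 8010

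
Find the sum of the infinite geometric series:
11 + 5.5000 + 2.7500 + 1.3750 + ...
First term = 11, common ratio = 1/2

For |r| < 1, S = a / (1 - r)
S = 11 / (1 - (1/2))
S = 11 / (1/2)
S = 22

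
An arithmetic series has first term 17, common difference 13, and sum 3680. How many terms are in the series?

Using S = n/2 × [2a + (n-1)d]
3680 = n/2 × [2(17) + (n-1)(13)]
3680 = n/2 × [34 + 13n - 13]
7360 = n × [21 + 13n]
13n² + (21)n - 7360 = 0
Discriminant: Δ = (21)² - 4(13)(-7360) = 441 + 382720 = 383161
√Δ = 619
n = [-(21) + √Δ] / (2·13) = (-21 + 619) / 26 = 598 / 26 = 23
(The negative root is discarded since n must be a positive integer.)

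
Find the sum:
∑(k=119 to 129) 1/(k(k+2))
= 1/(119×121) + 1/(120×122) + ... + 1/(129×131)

Partial fractions: 1/(k(k+2)) = (1/2)[1/k - 1/(k+2)]
Telescoping leaves the first two and last two terms:
= (1/2)[1/119 + 1/120 - 1/130 - 1/131]
= 34309/48637680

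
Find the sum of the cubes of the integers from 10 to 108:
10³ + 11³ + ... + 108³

Use ∑_{k=1}^{n} k³ = [n(n+1)/2]², then subtract the first 9 terms.
∑_{k=1}^{108} k³ = [108×109/2]² = 5886² = 34644996
∑_{k=1}^{9} k³ = [9×10/2]² = 45² = 2025
∑_{k=10}^{108} k³ = 34644996 - 2025 = 34642971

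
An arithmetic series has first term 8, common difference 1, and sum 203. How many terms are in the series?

Using S = n/2 × [2a + (n-1)d]
203 = n/2 × [2(8) + (n-1)(1)]
203 = n/2 × [16 + 1n - 1]
406 = n × [15 + 1n]
1n² + (15)n - 406 = 0
Discriminant: Δ = (15)² - 4(1)(-406) = 225 + 1624 = 1849
√Δ = 43
n = [-(15) + √Δ] / (2·1) = (-15 + 43) / 2 = 28 / 2 = 14
(The negative root is discarded since n must be a positive integer.)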